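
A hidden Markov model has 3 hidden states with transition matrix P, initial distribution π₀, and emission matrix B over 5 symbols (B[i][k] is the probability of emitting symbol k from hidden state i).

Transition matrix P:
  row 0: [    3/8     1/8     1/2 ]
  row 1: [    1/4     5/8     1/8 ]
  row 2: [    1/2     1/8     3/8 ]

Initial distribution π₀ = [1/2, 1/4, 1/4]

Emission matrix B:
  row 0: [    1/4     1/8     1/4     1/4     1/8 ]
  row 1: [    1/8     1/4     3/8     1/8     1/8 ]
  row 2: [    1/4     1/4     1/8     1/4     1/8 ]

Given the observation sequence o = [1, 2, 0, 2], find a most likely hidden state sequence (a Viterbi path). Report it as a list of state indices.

t=0: δ = [6.250e-02, 6.250e-02, 6.250e-02]  (obs o_0=1)
t=1: δ = [7.812e-03, 1.465e-02, 3.906e-03]  ψ = [2, 1, 0]  (obs o_1=2)
t=2: δ = [9.155e-04, 1.144e-03, 9.766e-04]  ψ = [1, 1, 0]  (obs o_2=0)
t=3: δ = [1.221e-04, 2.682e-04, 5.722e-05]  ψ = [2, 1, 0]  (obs o_3=2)
backtrack: best end state = 1; path = [1, 1, 1, 1]

path = [1, 1, 1, 1]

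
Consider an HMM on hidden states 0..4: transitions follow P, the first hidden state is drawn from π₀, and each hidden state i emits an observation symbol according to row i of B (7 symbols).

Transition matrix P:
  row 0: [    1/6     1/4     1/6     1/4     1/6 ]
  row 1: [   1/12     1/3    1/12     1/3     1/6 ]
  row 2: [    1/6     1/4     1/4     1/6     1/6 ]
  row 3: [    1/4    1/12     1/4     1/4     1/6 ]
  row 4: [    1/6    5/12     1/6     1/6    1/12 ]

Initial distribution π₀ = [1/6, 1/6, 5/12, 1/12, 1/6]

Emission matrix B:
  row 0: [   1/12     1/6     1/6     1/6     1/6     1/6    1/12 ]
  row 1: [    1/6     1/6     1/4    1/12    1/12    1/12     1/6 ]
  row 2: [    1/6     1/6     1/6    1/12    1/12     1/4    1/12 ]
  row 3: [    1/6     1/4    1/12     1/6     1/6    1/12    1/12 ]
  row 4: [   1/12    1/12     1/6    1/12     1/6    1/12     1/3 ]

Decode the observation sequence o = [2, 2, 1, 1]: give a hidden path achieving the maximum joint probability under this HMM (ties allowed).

t=0: δ = [2.778e-02, 4.167e-02, 6.944e-02, 6.944e-03, 2.778e-02]  (obs o_0=2)
t=1: δ = [1.929e-03, 4.340e-03, 2.894e-03, 1.157e-03, 1.929e-03]  ψ = [2, 2, 2, 1, 2]  (obs o_1=2)
t=2: δ = [8.038e-05, 2.411e-04, 1.206e-04, 3.617e-04, 6.028e-05]  ψ = [2, 1, 2, 1, 1]  (obs o_2=1)
t=3: δ = [1.507e-05, 1.340e-05, 1.507e-05, 2.261e-05, 5.023e-06]  ψ = [3, 1, 3, 3, 3]  (obs o_3=1)
backtrack: best end state = 3; path = [2, 1, 3, 3]

path = [2, 1, 3, 3]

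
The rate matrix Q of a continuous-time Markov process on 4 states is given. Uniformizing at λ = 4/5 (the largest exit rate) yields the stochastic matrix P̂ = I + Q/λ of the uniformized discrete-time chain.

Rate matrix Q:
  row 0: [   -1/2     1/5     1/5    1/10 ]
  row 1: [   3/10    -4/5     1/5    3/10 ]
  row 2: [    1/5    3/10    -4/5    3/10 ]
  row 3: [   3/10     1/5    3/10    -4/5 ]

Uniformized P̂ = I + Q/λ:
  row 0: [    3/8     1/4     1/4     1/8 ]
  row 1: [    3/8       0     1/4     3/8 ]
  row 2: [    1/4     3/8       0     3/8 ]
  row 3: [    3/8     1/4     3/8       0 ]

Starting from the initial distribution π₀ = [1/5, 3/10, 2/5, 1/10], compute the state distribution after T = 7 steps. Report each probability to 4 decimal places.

t=0: π = [0.2000, 0.3000, 0.4000, 0.1000]
t=1: π = [0.3250, 0.2250, 0.1625, 0.2875]
t=2: π = [0.3547, 0.2141, 0.2453, 0.1859]
t=3: π = [0.3443, 0.2271, 0.2119, 0.2166]
t=4: π = [0.3485, 0.2197, 0.2241, 0.2077]
t=5: π = [0.3470, 0.2231, 0.2199, 0.2100]
t=6: π = [0.3475, 0.2217, 0.2213, 0.2095]
t=7: π = [0.3473, 0.2222, 0.2209, 0.2096]

π = [0.3473, 0.2222, 0.2209, 0.2096]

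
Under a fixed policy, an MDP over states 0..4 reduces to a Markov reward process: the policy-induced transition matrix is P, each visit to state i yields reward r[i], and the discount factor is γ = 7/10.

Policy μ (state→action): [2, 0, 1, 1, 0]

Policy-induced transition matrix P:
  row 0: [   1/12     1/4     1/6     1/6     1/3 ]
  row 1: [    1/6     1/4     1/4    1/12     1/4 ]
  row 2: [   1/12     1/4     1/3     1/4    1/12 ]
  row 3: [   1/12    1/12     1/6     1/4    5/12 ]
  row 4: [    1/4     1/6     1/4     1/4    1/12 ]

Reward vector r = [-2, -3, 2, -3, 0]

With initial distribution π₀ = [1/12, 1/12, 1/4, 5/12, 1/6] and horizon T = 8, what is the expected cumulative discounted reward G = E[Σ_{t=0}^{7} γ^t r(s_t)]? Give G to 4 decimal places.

G = -3.2865

t=0: π = [0.0833, 0.0833, 0.2500, 0.4167, 0.1667], E[r] = -1.1667, γ^t·E[r] = -1.166667, running G = -1.166667
t=1: π = [0.1181, 0.1667, 0.2292, 0.2292, 0.2569], E[r] = -0.9653, γ^t·E[r] = -0.675694, running G = -1.842361
t=2: π = [0.1400, 0.1904, 0.2402, 0.2124, 0.2170], E[r] = -1.0081, γ^t·E[r] = -0.493970, running G = -2.336331
t=3: π = [0.1354, 0.1965, 0.2406, 0.2066, 0.2209], E[r] = -0.9988, γ^t·E[r] = -0.342586, running G = -2.678917
t=4: π = [0.1365, 0.1972, 0.2416, 0.2060, 0.2188], E[r] = -0.9993, γ^t·E[r] = -0.239935, running G = -2.918852
t=5: π = [0.1362, 0.1974, 0.2416, 0.2058, 0.2190], E[r] = -0.9989, γ^t·E[r] = -0.167883, running G = -3.086736
t=6: π = [0.1363, 0.1975, 0.2416, 0.2057, 0.2189], E[r] = -0.9989, γ^t·E[r] = -0.117519, running G = -3.204255
t=7: π = [0.1363, 0.1975, 0.2416, 0.2057, 0.2189], E[r] = -0.9989, γ^t·E[r] = -0.082262, running G = -3.286517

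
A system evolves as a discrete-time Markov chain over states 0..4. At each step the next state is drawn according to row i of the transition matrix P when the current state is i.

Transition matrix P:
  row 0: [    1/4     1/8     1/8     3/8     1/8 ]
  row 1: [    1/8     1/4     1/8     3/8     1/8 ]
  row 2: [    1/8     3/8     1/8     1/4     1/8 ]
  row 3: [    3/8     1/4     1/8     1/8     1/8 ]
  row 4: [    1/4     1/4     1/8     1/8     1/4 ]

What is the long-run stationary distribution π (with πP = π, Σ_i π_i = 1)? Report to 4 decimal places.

π = [0.2372, 0.2360, 0.1250, 0.2589, 0.1429]

Balance equations π_j = Σ_i π_i·P[i][j]:
  π_0 = 1/4·π_0 + 1/8·π_1 + 1/8·π_2 + 3/8·π_3 + 1/4·π_4
  π_1 = 1/8·π_0 + 1/4·π_1 + 3/8·π_2 + 1/4·π_3 + 1/4·π_4
  π_2 = 1/8·π_0 + 1/8·π_1 + 1/8·π_2 + 1/8·π_3 + 1/8·π_4
  π_3 = 3/8·π_0 + 3/8·π_1 + 1/4·π_2 + 1/8·π_3 + 1/8·π_4
  normalize: π_0 + π_1 + π_2 + π_3 + π_4 = 1
Solving the linear system gives exactly π = [93/392, 185/784, 1/8, 29/112, 1/7].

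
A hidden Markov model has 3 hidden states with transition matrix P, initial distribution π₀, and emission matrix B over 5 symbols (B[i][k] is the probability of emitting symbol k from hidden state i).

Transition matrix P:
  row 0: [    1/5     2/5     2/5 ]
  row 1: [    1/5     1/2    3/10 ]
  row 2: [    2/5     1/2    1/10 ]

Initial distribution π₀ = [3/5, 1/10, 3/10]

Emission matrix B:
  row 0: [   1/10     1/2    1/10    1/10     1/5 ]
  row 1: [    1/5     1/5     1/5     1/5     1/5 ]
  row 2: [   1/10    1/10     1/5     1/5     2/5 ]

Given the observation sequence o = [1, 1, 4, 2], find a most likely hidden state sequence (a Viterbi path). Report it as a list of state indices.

path = [0, 0, 2, 1]

t=0: δ = [3.000e-01, 2.000e-02, 3.000e-02]  (obs o_0=1)
t=1: δ = [3.000e-02, 2.400e-02, 1.200e-02]  ψ = [0, 0, 0]  (obs o_1=1)
t=2: δ = [1.200e-03, 2.400e-03, 4.800e-03]  ψ = [0, 0, 0]  (obs o_2=4)
t=3: δ = [1.920e-04, 4.800e-04, 1.440e-04]  ψ = [2, 2, 1]  (obs o_3=2)
backtrack: best end state = 1; path = [0, 0, 2, 1]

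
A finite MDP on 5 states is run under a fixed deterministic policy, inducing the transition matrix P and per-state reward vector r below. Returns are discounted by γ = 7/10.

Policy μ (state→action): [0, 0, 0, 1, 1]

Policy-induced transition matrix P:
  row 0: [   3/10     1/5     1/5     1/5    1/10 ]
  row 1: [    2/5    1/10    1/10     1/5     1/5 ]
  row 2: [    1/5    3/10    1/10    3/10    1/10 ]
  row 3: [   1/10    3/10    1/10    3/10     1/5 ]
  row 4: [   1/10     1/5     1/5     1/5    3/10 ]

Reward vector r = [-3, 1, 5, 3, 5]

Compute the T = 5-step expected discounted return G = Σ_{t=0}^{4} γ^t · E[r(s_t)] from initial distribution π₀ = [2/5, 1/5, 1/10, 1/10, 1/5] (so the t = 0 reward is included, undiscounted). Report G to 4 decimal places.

G = 4.0225

t=0: π = [0.4000, 0.2000, 0.1000, 0.1000, 0.2000], E[r] = 0.8000, γ^t·E[r] = 0.800000, running G = 0.800000
t=1: π = [0.2500, 0.2000, 0.1600, 0.2200, 0.1700], E[r] = 1.7600, γ^t·E[r] = 1.232000, running G = 2.032000
t=2: π = [0.2260, 0.2180, 0.1420, 0.2380, 0.1760], E[r] = 1.8440, γ^t·E[r] = 0.903560, running G = 2.935560
t=3: π = [0.2248, 0.2162, 0.1402, 0.2380, 0.1808], E[r] = 1.8608, γ^t·E[r] = 0.638254, running G = 3.573814
t=4: π = [0.2238, 0.2162, 0.1406, 0.2378, 0.1816], E[r] = 1.8688, γ^t·E[r] = 0.448708, running G = 4.022523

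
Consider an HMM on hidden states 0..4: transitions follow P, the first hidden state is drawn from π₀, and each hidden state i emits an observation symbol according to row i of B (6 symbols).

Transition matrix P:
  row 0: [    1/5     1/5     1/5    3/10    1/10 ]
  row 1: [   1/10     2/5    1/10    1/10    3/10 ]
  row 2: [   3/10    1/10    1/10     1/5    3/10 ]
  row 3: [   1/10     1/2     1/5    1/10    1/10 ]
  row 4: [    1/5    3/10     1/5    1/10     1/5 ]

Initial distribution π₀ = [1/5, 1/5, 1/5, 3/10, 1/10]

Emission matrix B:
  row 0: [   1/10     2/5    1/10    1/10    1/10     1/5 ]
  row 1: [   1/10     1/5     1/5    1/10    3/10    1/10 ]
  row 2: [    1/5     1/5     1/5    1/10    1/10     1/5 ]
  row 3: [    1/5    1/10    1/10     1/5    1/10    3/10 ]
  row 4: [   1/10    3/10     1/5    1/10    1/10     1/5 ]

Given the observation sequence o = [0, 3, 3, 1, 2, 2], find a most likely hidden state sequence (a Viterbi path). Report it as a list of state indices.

path = [3, 1, 1, 1, 1, 1]

t=0: δ = [2.000e-02, 2.000e-02, 4.000e-02, 6.000e-02, 1.000e-02]  (obs o_0=0)
t=1: δ = [1.200e-03, 3.000e-03, 1.200e-03, 1.600e-03, 1.200e-03]  ψ = [2, 3, 3, 2, 2]  (obs o_1=3)
t=2: δ = [3.600e-05, 1.200e-04, 3.200e-05, 7.200e-05, 9.000e-05]  ψ = [2, 1, 3, 0, 1]  (obs o_2=3)
t=3: δ = [7.200e-06, 9.600e-06, 3.600e-06, 1.200e-06, 1.080e-05]  ψ = [4, 1, 4, 1, 1]  (obs o_3=1)
t=4: δ = [2.160e-07, 7.680e-07, 4.320e-07, 2.160e-07, 5.760e-07]  ψ = [4, 1, 4, 0, 1]  (obs o_4=2)
t=5: δ = [1.296e-08, 6.144e-08, 2.304e-08, 8.640e-09, 4.608e-08]  ψ = [2, 1, 4, 2, 1]  (obs o_5=2)
backtrack: best end state = 1; path = [3, 1, 1, 1, 1, 1]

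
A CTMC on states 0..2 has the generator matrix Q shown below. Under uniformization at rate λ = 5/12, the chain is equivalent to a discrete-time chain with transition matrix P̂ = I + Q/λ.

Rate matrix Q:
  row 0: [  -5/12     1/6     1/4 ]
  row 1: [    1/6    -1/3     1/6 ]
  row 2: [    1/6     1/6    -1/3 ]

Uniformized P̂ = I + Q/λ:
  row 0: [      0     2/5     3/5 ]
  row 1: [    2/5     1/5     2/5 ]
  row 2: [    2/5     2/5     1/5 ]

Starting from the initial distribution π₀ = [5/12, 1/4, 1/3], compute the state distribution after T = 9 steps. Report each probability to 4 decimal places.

t=0: π = [0.4167, 0.2500, 0.3333]
t=1: π = [0.2333, 0.3500, 0.4167]
t=2: π = [0.3067, 0.3300, 0.3633]
t=3: π = [0.2773, 0.3340, 0.3887]
t=4: π = [0.2891, 0.3332, 0.3777]
t=5: π = [0.2844, 0.3334, 0.3823]
t=6: π = [0.2863, 0.3333, 0.3804]
t=7: π = [0.2855, 0.3333, 0.3812]
t=8: π = [0.2858, 0.3333, 0.3809]
t=9: π = [0.2857, 0.3333, 0.3810]

π = [0.2857, 0.3333, 0.3810]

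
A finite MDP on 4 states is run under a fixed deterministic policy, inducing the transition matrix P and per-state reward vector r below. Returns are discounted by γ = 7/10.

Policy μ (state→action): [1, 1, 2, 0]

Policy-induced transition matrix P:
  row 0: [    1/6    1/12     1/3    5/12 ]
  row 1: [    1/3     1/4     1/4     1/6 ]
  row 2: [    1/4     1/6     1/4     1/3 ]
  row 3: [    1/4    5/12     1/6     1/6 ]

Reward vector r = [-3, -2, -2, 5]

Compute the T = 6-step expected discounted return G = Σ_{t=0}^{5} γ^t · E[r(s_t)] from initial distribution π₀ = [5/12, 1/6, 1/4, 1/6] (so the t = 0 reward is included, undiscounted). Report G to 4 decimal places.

t=0: π = [0.4167, 0.1667, 0.2500, 0.1667], E[r] = -1.2500, γ^t·E[r] = -1.250000, running G = -1.250000
t=1: π = [0.2292, 0.1875, 0.2708, 0.3125], E[r] = -0.0417, γ^t·E[r] = -0.029167, running G = -1.279167
t=2: π = [0.2465, 0.2413, 0.2431, 0.2691], E[r] = -0.3628, γ^t·E[r] = -0.177795, running G = -1.456962
t=3: π = [0.2496, 0.2335, 0.2481, 0.2688], E[r] = -0.3679, γ^t·E[r] = -0.126193, running G = -1.583155
t=4: π = [0.2487, 0.2325, 0.2484, 0.2704], E[r] = -0.3558, γ^t·E[r] = -0.085423, running G = -1.668579
t=5: π = [0.2487, 0.2329, 0.2482, 0.2702], E[r] = -0.3570, γ^t·E[r] = -0.060007, running G = -1.728585

G = -1.7286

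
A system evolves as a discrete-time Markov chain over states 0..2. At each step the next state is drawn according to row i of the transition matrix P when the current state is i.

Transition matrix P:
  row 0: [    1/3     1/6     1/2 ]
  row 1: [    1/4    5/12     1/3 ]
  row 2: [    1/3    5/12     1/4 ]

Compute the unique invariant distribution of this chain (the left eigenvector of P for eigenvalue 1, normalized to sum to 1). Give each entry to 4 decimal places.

Balance equations π_j = Σ_i π_i·P[i][j]:
  π_0 = 1/3·π_0 + 1/4·π_1 + 1/3·π_2
  π_1 = 1/6·π_0 + 5/12·π_1 + 5/12·π_2
  normalize: π_0 + π_1 + π_2 = 1
Solving the linear system gives exactly π = [43/141, 16/47, 50/141].

π = [0.3050, 0.3404, 0.3546]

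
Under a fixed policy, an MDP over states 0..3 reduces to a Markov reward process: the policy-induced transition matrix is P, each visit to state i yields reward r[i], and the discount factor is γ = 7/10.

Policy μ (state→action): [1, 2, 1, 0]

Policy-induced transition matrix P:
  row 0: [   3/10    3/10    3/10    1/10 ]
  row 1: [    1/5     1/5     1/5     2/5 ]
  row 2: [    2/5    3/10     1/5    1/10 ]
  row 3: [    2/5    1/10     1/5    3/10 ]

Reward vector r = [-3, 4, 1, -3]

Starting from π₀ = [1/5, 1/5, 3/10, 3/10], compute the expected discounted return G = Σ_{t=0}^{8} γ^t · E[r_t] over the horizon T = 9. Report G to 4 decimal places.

G = -1.4503

t=0: π = [0.2000, 0.2000, 0.3000, 0.3000], E[r] = -0.4000, γ^t·E[r] = -0.400000, running G = -0.400000
t=1: π = [0.3400, 0.2200, 0.2200, 0.2200], E[r] = -0.5800, γ^t·E[r] = -0.406000, running G = -0.806000
t=2: π = [0.3220, 0.2340, 0.2340, 0.2100], E[r] = -0.4260, γ^t·E[r] = -0.208740, running G = -1.014740
t=3: π = [0.3210, 0.2346, 0.2322, 0.2122], E[r] = -0.4290, γ^t·E[r] = -0.147147, running G = -1.161887
t=4: π = [0.3210, 0.2341, 0.2321, 0.2128], E[r] = -0.4329, γ^t·E[r] = -0.103939, running G = -1.265826
t=5: π = [0.3211, 0.2340, 0.2321, 0.2128], E[r] = -0.4334, γ^t·E[r] = -0.072846, running G = -1.338672
t=6: π = [0.3211, 0.2340, 0.2321, 0.2128], E[r] = -0.4333, γ^t·E[r] = -0.050977, running G = -1.389649
t=7: π = [0.3211, 0.2340, 0.2321, 0.2128], E[r] = -0.4333, γ^t·E[r] = -0.035681, running G = -1.425330
t=8: π = [0.3211, 0.2340, 0.2321, 0.2128], E[r] = -0.4333, γ^t·E[r] = -0.024977, running G = -1.450307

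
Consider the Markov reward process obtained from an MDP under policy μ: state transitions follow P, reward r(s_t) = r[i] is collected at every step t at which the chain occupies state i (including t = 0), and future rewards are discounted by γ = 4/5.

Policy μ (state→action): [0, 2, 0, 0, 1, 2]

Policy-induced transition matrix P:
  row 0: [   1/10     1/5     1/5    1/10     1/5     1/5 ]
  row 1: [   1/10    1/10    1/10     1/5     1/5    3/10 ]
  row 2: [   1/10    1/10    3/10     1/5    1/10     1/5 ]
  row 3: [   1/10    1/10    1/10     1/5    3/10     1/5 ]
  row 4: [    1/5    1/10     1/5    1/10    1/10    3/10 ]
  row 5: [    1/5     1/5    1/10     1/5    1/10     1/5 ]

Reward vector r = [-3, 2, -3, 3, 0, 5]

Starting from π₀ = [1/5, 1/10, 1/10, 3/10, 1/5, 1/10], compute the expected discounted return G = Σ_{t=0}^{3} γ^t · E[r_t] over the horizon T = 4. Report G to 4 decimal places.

t=0: π = [0.2000, 0.1000, 0.1000, 0.3000, 0.2000, 0.1000], E[r] = 0.7000, γ^t·E[r] = 0.700000, running G = 0.700000
t=1: π = [0.1300, 0.1300, 0.1600, 0.1600, 0.1900, 0.2300], E[r] = 1.0200, γ^t·E[r] = 0.816000, running G = 1.516000
t=2: π = [0.1420, 0.1360, 0.1640, 0.1680, 0.1580, 0.2320], E[r] = 1.0180, γ^t·E[r] = 0.651520, running G = 2.167520
t=3: π = [0.1390, 0.1374, 0.1628, 0.1700, 0.1614, 0.2294], E[r] = 1.0264, γ^t·E[r] = 0.525517, running G = 2.693037

G = 2.6930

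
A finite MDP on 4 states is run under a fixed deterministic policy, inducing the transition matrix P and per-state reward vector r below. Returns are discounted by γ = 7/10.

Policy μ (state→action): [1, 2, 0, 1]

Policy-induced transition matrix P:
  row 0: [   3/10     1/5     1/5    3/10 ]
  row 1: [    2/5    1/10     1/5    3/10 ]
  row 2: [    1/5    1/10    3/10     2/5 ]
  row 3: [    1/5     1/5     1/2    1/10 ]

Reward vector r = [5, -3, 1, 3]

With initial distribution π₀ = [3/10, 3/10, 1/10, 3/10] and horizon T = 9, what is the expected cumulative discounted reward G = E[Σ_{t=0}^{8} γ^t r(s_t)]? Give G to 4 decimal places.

t=0: π = [0.3000, 0.3000, 0.1000, 0.3000], E[r] = 1.6000, γ^t·E[r] = 1.600000, running G = 1.600000
t=1: π = [0.2900, 0.1600, 0.3000, 0.2500], E[r] = 2.0200, γ^t·E[r] = 1.414000, running G = 3.014000
t=2: π = [0.2610, 0.1540, 0.3050, 0.2800], E[r] = 1.9880, γ^t·E[r] = 0.974120, running G = 3.988120
t=3: π = [0.2569, 0.1541, 0.3145, 0.2745], E[r] = 1.9602, γ^t·E[r] = 0.672349, running G = 4.660469
t=4: π = [0.2565, 0.1531, 0.3138, 0.2766], E[r] = 1.9666, γ^t·E[r] = 0.472176, running G = 5.132644
t=5: π = [0.2563, 0.1533, 0.3143, 0.2761], E[r] = 1.9640, γ^t·E[r] = 0.330095, running G = 5.462739
t=6: π = [0.2563, 0.1532, 0.3143, 0.2762], E[r] = 1.9647, γ^t·E[r] = 0.231140, running G = 5.693879
t=7: π = [0.2563, 0.1533, 0.3143, 0.2762], E[r] = 1.9645, γ^t·E[r] = 0.161782, running G = 5.855661
t=8: π = [0.2563, 0.1532, 0.3143, 0.2762], E[r] = 1.9645, γ^t·E[r] = 0.113250, running G = 5.968912

G = 5.9689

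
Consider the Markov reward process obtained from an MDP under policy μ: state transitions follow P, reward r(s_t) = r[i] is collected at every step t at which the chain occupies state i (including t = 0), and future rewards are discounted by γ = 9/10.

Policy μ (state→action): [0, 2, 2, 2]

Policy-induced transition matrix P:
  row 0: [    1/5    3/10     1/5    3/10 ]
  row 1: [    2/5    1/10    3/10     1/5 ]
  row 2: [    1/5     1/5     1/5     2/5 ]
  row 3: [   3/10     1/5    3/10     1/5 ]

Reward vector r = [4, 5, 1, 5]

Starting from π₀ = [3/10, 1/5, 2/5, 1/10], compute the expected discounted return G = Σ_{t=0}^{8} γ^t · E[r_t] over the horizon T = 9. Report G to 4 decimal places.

G = 22.3300

t=0: π = [0.3000, 0.2000, 0.4000, 0.1000], E[r] = 3.1000, γ^t·E[r] = 3.100000, running G = 3.100000
t=1: π = [0.2500, 0.2100, 0.2300, 0.3100], E[r] = 3.8300, γ^t·E[r] = 3.447000, running G = 6.547000
t=2: π = [0.2730, 0.2040, 0.2520, 0.2710], E[r] = 3.7190, γ^t·E[r] = 3.012390, running G = 9.559390
t=3: π = [0.2679, 0.2069, 0.2475, 0.2777], E[r] = 3.7421, γ^t·E[r] = 2.727991, running G = 12.287381
t=4: π = [0.2692, 0.2061, 0.2485, 0.2763], E[r] = 3.7370, γ^t·E[r] = 2.451852, running G = 14.739233
t=5: π = [0.2688, 0.2063, 0.2482, 0.2766], E[r] = 3.7382, γ^t·E[r] = 2.207367, running G = 16.946600
t=6: π = [0.2689, 0.2063, 0.2483, 0.2765], E[r] = 3.7379, γ^t·E[r] = 1.986480, running G = 18.933080
t=7: π = [0.2689, 0.2063, 0.2483, 0.2766], E[r] = 3.7380, γ^t·E[r] = 1.787865, running G = 20.720945
t=8: π = [0.2689, 0.2063, 0.2483, 0.2765], E[r] = 3.7380, γ^t·E[r] = 1.609071, running G = 22.330016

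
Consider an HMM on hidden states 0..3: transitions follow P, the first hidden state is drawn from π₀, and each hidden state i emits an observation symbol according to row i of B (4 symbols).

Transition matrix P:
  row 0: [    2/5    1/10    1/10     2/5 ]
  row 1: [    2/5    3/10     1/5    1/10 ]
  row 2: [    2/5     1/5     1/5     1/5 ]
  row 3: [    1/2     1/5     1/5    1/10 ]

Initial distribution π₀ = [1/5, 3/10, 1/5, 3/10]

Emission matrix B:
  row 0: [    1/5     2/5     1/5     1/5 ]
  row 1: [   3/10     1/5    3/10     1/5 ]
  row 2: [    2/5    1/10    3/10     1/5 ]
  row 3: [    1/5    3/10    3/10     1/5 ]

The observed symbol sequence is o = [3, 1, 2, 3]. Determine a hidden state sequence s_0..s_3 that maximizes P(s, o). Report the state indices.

path = [3, 0, 3, 0]

t=0: δ = [4.000e-02, 6.000e-02, 4.000e-02, 6.000e-02]  (obs o_0=3)
t=1: δ = [1.200e-02, 3.600e-03, 1.200e-03, 4.800e-03]  ψ = [3, 1, 1, 0]  (obs o_1=1)
t=2: δ = [9.600e-04, 3.600e-04, 3.600e-04, 1.440e-03]  ψ = [0, 0, 0, 0]  (obs o_2=2)
t=3: δ = [1.440e-04, 5.760e-05, 5.760e-05, 7.680e-05]  ψ = [3, 3, 3, 0]  (obs o_3=3)
backtrack: best end state = 0; path = [3, 0, 3, 0]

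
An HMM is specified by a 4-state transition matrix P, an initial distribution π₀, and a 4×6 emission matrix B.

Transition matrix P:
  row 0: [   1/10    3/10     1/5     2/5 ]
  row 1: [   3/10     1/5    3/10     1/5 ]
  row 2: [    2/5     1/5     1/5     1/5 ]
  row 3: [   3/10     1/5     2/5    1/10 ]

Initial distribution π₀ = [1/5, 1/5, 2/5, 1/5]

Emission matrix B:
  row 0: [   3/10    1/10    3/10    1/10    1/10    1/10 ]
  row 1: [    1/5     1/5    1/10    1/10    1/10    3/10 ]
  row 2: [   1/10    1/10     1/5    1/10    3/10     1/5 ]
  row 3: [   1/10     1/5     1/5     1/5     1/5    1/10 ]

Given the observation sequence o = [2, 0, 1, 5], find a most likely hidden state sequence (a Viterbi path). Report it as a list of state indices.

path = [2, 0, 3, 2]

t=0: δ = [6.000e-02, 2.000e-02, 8.000e-02, 4.000e-02]  (obs o_0=2)
t=1: δ = [9.600e-03, 3.600e-03, 1.600e-03, 2.400e-03]  ψ = [2, 0, 2, 0]  (obs o_1=0)
t=2: δ = [1.080e-04, 5.760e-04, 1.920e-04, 7.680e-04]  ψ = [1, 0, 0, 0]  (obs o_2=1)
t=3: δ = [2.304e-05, 4.608e-05, 6.144e-05, 1.152e-05]  ψ = [3, 3, 3, 1]  (obs o_3=5)
backtrack: best end state = 2; path = [2, 0, 3, 2]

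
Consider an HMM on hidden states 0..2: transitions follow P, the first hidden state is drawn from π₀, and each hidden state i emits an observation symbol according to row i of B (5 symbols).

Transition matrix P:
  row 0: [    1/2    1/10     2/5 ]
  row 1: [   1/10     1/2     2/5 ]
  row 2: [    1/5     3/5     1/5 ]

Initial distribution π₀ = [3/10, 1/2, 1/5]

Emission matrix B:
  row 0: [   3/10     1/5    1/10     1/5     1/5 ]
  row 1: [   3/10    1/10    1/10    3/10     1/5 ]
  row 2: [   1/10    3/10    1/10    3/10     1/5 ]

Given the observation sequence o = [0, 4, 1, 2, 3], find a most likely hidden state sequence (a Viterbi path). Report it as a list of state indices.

path = [1, 1, 2, 1, 1]

t=0: δ = [9.000e-02, 1.500e-01, 2.000e-02]  (obs o_0=0)
t=1: δ = [9.000e-03, 1.500e-02, 1.200e-02]  ψ = [0, 1, 1]  (obs o_1=4)
t=2: δ = [9.000e-04, 7.500e-04, 1.800e-03]  ψ = [0, 1, 1]  (obs o_2=1)
t=3: δ = [4.500e-05, 1.080e-04, 3.600e-05]  ψ = [0, 2, 0]  (obs o_3=2)
t=4: δ = [4.500e-06, 1.620e-05, 1.296e-05]  ψ = [0, 1, 1]  (obs o_4=3)
backtrack: best end state = 1; path = [1, 1, 2, 1, 1]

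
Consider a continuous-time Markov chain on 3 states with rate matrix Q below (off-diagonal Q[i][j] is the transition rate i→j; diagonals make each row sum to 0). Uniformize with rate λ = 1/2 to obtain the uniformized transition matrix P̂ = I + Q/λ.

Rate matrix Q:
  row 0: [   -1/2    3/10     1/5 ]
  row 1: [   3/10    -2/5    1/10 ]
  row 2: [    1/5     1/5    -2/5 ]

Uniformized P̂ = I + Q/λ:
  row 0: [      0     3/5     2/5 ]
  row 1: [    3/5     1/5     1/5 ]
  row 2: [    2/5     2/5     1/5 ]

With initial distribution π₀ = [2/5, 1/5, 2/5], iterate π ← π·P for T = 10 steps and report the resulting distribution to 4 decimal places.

π = [0.3417, 0.3901, 0.2682]

t=0: π = [0.4000, 0.2000, 0.4000]
t=1: π = [0.2800, 0.4400, 0.2800]
t=2: π = [0.3760, 0.3680, 0.2560]
t=3: π = [0.3232, 0.4016, 0.2752]
t=4: π = [0.3510, 0.3843, 0.2646]
t=5: π = [0.3364, 0.3933, 0.2702]
t=6: π = [0.3441, 0.3886, 0.2673]
t=7: π = [0.3401, 0.3911, 0.2688]
t=8: π = [0.3422, 0.3898, 0.2680]
t=9: π = [0.3411, 0.3905, 0.2684]
t=10: π = [0.3417, 0.3901, 0.2682]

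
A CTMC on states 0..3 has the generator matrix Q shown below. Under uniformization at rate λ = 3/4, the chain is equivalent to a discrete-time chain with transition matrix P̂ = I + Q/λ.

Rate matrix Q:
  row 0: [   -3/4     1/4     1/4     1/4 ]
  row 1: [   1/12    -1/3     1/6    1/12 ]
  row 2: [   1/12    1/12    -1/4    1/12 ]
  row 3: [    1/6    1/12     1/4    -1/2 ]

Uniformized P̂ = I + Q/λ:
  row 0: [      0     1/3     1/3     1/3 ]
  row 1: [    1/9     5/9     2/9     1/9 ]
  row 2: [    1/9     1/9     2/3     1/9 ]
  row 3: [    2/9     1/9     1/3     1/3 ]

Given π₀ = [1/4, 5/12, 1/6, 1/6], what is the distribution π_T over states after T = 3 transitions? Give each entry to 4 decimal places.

π = [0.1174, 0.2673, 0.4372, 0.1781]

t=0: π = [0.2500, 0.4167, 0.1667, 0.1667]
t=1: π = [0.1019, 0.3519, 0.3426, 0.2037]
t=2: π = [0.1224, 0.2901, 0.4084, 0.1790]
t=3: π = [0.1174, 0.2673, 0.4372, 0.1781]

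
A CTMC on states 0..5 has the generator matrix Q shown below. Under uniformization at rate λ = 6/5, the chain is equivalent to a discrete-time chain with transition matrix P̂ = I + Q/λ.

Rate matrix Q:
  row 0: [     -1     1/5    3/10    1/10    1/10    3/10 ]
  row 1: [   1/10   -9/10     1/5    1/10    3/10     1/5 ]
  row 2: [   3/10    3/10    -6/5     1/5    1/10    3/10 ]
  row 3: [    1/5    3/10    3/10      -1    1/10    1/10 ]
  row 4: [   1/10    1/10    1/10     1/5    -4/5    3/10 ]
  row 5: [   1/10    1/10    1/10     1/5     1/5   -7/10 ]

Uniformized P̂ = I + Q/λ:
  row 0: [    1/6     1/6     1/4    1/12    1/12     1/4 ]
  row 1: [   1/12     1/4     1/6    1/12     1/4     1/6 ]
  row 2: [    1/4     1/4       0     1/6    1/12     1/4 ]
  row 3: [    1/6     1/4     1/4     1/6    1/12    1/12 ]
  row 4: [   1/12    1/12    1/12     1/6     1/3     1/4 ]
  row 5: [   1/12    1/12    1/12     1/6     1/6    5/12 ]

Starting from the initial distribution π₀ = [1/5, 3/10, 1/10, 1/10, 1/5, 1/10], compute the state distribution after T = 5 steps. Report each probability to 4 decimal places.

t=0: π = [0.2000, 0.3000, 0.1000, 0.1000, 0.2000, 0.1000]
t=1: π = [0.1250, 0.1833, 0.1500, 0.1250, 0.1917, 0.2250]
t=2: π = [0.1292, 0.1701, 0.1278, 0.1410, 0.1806, 0.2514]
t=3: π = [0.1271, 0.1672, 0.1319, 0.1417, 0.1778, 0.2542]
t=4: π = [0.1277, 0.1674, 0.1311, 0.1421, 0.1768, 0.2548]
t=5: π = [0.1277, 0.1674, 0.1313, 0.1421, 0.1767, 0.2548]

π = [0.1277, 0.1674, 0.1313, 0.1421, 0.1767, 0.2548]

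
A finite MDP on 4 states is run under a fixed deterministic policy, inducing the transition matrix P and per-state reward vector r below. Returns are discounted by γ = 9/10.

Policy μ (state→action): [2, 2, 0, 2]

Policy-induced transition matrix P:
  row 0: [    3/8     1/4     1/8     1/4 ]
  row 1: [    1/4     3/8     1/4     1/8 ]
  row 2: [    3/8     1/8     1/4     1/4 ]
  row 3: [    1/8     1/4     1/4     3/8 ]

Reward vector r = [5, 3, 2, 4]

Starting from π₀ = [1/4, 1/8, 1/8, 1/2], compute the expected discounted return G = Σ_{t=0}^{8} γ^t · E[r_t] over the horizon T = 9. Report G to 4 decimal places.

t=0: π = [0.2500, 0.1250, 0.1250, 0.5000], E[r] = 3.8750, γ^t·E[r] = 3.875000, running G = 3.875000
t=1: π = [0.2344, 0.2500, 0.2188, 0.2969], E[r] = 3.5469, γ^t·E[r] = 3.192188, running G = 7.067188
t=2: π = [0.2695, 0.2539, 0.2207, 0.2559], E[r] = 3.5742, γ^t·E[r] = 2.895117, running G = 9.962305
t=3: π = [0.2793, 0.2542, 0.2163, 0.2502], E[r] = 3.5925, γ^t·E[r] = 2.618954, running G = 12.581259
t=4: π = [0.2807, 0.2547, 0.2151, 0.2495], E[r] = 3.5958, γ^t·E[r] = 2.359181, running G = 14.940439
t=5: π = [0.2808, 0.2550, 0.2149, 0.2493], E[r] = 3.5960, γ^t·E[r] = 2.123398, running G = 17.063837
t=6: π = [0.2808, 0.2550, 0.2149, 0.2493], E[r] = 3.5960, γ^t·E[r] = 1.911053, running G = 18.974891
t=7: π = [0.2808, 0.2550, 0.2149, 0.2493], E[r] = 3.5960, γ^t·E[r] = 1.719949, running G = 20.694839
t=8: π = [0.2808, 0.2550, 0.2149, 0.2493], E[r] = 3.5960, γ^t·E[r] = 1.547955, running G = 22.242794

G = 22.2428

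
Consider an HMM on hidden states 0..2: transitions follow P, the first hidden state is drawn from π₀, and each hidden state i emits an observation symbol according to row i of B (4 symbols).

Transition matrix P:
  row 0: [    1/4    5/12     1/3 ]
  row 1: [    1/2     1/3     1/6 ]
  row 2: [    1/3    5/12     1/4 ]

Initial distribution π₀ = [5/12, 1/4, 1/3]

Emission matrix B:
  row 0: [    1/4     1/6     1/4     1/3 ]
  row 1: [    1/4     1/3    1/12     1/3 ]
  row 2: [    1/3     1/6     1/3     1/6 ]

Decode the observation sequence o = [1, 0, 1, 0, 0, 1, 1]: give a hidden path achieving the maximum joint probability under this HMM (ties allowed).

t=0: δ = [6.944e-02, 8.333e-02, 5.556e-02]  (obs o_0=1)
t=1: δ = [1.042e-02, 7.234e-03, 7.716e-03]  ψ = [1, 0, 0]  (obs o_1=0)
t=2: δ = [6.028e-04, 1.447e-03, 5.787e-04]  ψ = [1, 0, 0]  (obs o_2=1)
t=3: δ = [1.808e-04, 1.206e-04, 8.038e-05]  ψ = [1, 1, 1]  (obs o_3=0)
t=4: δ = [1.507e-05, 1.884e-05, 2.009e-05]  ψ = [1, 0, 0]  (obs o_4=0)
t=5: δ = [1.570e-06, 2.791e-06, 8.372e-07]  ψ = [1, 2, 0]  (obs o_5=1)
t=6: δ = [2.326e-07, 3.101e-07, 8.721e-08]  ψ = [1, 1, 0]  (obs o_6=1)
backtrack: best end state = 1; path = [1, 0, 1, 0, 2, 1, 1]

path = [1, 0, 1, 0, 2, 1, 1]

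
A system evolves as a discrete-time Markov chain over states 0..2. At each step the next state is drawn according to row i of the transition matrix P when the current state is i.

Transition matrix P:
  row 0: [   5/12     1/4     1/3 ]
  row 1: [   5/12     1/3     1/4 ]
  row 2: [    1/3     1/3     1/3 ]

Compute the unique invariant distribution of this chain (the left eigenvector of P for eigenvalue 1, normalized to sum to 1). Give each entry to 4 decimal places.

Balance equations π_j = Σ_i π_i·P[i][j]:
  π_0 = 5/12·π_0 + 5/12·π_1 + 1/3·π_2
  π_1 = 1/4·π_0 + 1/3·π_1 + 1/3·π_2
  normalize: π_0 + π_1 + π_2 = 1
Solving the linear system gives exactly π = [52/133, 40/133, 41/133].

π = [0.3910, 0.3008, 0.3083]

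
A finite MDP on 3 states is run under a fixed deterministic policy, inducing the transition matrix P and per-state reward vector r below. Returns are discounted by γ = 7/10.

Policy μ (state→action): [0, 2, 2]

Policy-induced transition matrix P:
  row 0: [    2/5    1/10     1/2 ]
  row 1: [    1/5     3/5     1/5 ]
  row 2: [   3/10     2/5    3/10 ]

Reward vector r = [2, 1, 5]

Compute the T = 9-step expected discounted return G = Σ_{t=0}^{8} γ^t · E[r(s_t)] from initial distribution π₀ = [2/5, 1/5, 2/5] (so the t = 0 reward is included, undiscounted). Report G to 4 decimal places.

t=0: π = [0.4000, 0.2000, 0.4000], E[r] = 3.0000, γ^t·E[r] = 3.000000, running G = 3.000000
t=1: π = [0.3200, 0.3200, 0.3600], E[r] = 2.7600, γ^t·E[r] = 1.932000, running G = 4.932000
t=2: π = [0.3000, 0.3680, 0.3320], E[r] = 2.6280, γ^t·E[r] = 1.287720, running G = 6.219720
t=3: π = [0.2932, 0.3836, 0.3232], E[r] = 2.5860, γ^t·E[r] = 0.886998, running G = 7.106718
t=4: π = [0.2910, 0.3888, 0.3203], E[r] = 2.5721, γ^t·E[r] = 0.617556, running G = 7.724274
t=5: π = [0.2902, 0.3905, 0.3193], E[r] = 2.5675, γ^t·E[r] = 0.431517, running G = 8.155791
t=6: π = [0.2900, 0.3910, 0.3190], E[r] = 2.5660, γ^t·E[r] = 0.301883, running G = 8.457675
t=7: π = [0.2899, 0.3912, 0.3189], E[r] = 2.5655, γ^t·E[r] = 0.211277, running G = 8.668952
t=8: π = [0.2899, 0.3913, 0.3189], E[r] = 2.5653, γ^t·E[r] = 0.147884, running G = 8.816836

G = 8.8168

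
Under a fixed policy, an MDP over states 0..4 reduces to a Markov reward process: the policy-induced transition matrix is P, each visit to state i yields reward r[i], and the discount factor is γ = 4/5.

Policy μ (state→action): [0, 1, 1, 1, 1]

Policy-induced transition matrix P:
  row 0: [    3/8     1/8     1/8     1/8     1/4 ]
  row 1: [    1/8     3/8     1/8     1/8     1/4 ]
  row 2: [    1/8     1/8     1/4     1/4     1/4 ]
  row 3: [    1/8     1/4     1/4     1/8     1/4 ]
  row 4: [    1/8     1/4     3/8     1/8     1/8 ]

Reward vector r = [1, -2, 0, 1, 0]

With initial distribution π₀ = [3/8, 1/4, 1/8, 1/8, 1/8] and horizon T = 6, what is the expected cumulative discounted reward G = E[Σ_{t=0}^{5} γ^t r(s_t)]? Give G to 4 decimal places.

t=0: π = [0.3750, 0.2500, 0.1250, 0.1250, 0.1250], E[r] = 0.0000, γ^t·E[r] = 0.000000, running G = 0.000000
t=1: π = [0.2188, 0.2188, 0.1875, 0.1406, 0.2344], E[r] = -0.0781, γ^t·E[r] = -0.062500, running G = -0.062500
t=2: π = [0.1797, 0.2266, 0.2246, 0.1484, 0.2207], E[r] = -0.1250, γ^t·E[r] = -0.080000, running G = -0.142500
t=3: π = [0.1699, 0.2278, 0.2268, 0.1531, 0.2224], E[r] = -0.1326, γ^t·E[r] = -0.067875, running G = -0.210375
t=4: π = [0.1675, 0.2289, 0.2281, 0.1534, 0.2222], E[r] = -0.1369, γ^t·E[r] = -0.056088, running G = -0.266463
t=5: π = [0.1669, 0.2292, 0.2282, 0.1535, 0.2222], E[r] = -0.1379, γ^t·E[r] = -0.045203, running G = -0.311665

G = -0.3117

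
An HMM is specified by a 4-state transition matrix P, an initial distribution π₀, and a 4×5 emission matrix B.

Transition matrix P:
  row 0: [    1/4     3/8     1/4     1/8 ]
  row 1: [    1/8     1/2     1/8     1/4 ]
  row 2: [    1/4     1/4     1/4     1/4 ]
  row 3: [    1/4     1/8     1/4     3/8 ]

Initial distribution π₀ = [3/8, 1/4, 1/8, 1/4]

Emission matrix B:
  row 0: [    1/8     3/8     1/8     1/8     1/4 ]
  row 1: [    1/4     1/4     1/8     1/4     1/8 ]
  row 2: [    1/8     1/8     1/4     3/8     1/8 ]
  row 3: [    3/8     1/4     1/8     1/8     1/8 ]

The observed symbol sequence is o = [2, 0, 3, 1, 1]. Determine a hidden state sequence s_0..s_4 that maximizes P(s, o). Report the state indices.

t=0: δ = [4.688e-02, 3.125e-02, 3.125e-02, 3.125e-02]  (obs o_0=2)
t=1: δ = [1.465e-03, 4.395e-03, 1.465e-03, 4.395e-03]  ψ = [0, 0, 0, 3]  (obs o_1=0)
t=2: δ = [1.373e-04, 5.493e-04, 4.120e-04, 2.060e-04]  ψ = [3, 1, 3, 3]  (obs o_2=3)
t=3: δ = [3.862e-05, 6.866e-05, 1.287e-05, 3.433e-05]  ψ = [2, 1, 2, 1]  (obs o_3=1)
t=4: δ = [3.621e-06, 8.583e-06, 1.207e-06, 4.292e-06]  ψ = [0, 1, 0, 1]  (obs o_4=1)
backtrack: best end state = 1; path = [0, 1, 1, 1, 1]

path = [0, 1, 1, 1, 1]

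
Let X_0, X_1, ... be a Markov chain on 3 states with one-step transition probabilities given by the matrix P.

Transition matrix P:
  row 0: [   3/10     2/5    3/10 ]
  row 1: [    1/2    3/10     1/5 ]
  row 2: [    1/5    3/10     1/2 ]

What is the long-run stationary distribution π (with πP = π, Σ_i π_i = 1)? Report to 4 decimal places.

π = [0.3333, 0.3333, 0.3333]

Balance equations π_j = Σ_i π_i·P[i][j]:
  π_0 = 3/10·π_0 + 1/2·π_1 + 1/5·π_2
  π_1 = 2/5·π_0 + 3/10·π_1 + 3/10·π_2
  normalize: π_0 + π_1 + π_2 = 1
Solving the linear system gives exactly π = [1/3, 1/3, 1/3].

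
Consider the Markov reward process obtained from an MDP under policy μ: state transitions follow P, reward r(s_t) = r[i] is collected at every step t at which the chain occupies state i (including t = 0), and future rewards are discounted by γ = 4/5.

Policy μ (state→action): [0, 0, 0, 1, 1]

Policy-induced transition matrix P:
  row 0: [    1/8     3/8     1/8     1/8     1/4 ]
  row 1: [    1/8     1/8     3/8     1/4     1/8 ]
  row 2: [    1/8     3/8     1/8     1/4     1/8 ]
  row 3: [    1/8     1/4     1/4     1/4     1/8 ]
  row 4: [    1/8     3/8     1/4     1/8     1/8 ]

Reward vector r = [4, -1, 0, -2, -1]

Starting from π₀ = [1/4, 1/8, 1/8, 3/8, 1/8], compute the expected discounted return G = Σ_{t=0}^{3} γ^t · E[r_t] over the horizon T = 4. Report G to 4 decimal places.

G = -0.6898

t=0: π = [0.2500, 0.1250, 0.1250, 0.3750, 0.1250], E[r] = 0.0000, γ^t·E[r] = 0.000000, running G = 0.000000
t=1: π = [0.1250, 0.2969, 0.2188, 0.2031, 0.1563], E[r] = -0.3594, γ^t·E[r] = -0.287500, running G = -0.287500
t=2: π = [0.1250, 0.2754, 0.2441, 0.2148, 0.1406], E[r] = -0.3457, γ^t·E[r] = -0.221250, running G = -0.508750
t=3: π = [0.1250, 0.2793, 0.2383, 0.2168, 0.1406], E[r] = -0.3535, γ^t·E[r] = -0.181000, running G = -0.689750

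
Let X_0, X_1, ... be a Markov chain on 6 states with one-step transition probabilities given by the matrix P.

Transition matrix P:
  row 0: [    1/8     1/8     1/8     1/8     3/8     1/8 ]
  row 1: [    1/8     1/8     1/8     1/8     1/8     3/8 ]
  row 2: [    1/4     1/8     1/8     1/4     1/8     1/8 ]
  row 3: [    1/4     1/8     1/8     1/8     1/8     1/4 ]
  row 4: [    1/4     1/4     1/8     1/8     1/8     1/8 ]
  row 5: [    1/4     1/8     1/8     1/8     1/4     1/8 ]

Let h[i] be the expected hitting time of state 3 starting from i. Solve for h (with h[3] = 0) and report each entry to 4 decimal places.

First-step conditioning: h[3] = 0; for i ≠ 3, h[i] = 1 + Σ_k P[i][k]·h[k].
  h[0] = 1 + 1/8·h[0] + 1/8·h[1] + 1/8·h[2] + 3/8·h[4] + 1/8·h[5]
  h[1] = 1 + 1/8·h[0] + 1/8·h[1] + 1/8·h[2] + 1/8·h[4] + 3/8·h[5]
  h[2] = 1 + 1/4·h[0] + 1/8·h[1] + 1/8·h[2] + 1/8·h[4] + 1/8·h[5]
  h[4] = 1 + 1/4·h[0] + 1/4·h[1] + 1/8·h[2] + 1/8·h[4] + 1/8·h[5]
  h[5] = 1 + 1/4·h[0] + 1/8·h[1] + 1/8·h[2] + 1/4·h[4] + 1/8·h[5]
Solving the 5×5 linear system over states ≠ 3 gives exactly h = [64/9, 64/9, 56/9, 0, 64/9, 64/9] (h[3] = 0 is the target).

h = [7.1111, 7.1111, 6.2222, 0.0000, 7.1111, 7.1111]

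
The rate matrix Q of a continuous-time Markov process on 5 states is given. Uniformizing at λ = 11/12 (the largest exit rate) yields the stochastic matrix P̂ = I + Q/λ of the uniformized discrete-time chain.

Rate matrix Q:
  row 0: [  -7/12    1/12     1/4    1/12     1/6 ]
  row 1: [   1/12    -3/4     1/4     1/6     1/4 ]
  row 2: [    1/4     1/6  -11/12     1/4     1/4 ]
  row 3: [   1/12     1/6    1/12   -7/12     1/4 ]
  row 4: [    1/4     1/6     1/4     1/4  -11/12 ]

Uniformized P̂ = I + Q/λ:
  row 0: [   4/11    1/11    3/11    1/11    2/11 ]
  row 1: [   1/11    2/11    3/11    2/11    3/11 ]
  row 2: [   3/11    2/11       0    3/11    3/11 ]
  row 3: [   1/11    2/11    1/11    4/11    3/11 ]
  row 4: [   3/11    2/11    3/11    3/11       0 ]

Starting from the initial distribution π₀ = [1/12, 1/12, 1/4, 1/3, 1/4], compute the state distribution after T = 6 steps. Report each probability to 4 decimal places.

π = [0.2196, 0.1619, 0.1800, 0.2399, 0.1986]

t=0: π = [0.0833, 0.0833, 0.2500, 0.3333, 0.2500]
t=1: π = [0.2045, 0.1742, 0.1439, 0.2803, 0.1970]
t=2: π = [0.2087, 0.1632, 0.1825, 0.2452, 0.2004]
t=3: π = [0.2174, 0.1628, 0.1784, 0.2422, 0.1991]
t=4: π = [0.2188, 0.1621, 0.1800, 0.2404, 0.1987]
t=5: π = [0.2194, 0.1619, 0.1799, 0.2401, 0.1987]
t=6: π = [0.2196, 0.1619, 0.1800, 0.2399, 0.1986]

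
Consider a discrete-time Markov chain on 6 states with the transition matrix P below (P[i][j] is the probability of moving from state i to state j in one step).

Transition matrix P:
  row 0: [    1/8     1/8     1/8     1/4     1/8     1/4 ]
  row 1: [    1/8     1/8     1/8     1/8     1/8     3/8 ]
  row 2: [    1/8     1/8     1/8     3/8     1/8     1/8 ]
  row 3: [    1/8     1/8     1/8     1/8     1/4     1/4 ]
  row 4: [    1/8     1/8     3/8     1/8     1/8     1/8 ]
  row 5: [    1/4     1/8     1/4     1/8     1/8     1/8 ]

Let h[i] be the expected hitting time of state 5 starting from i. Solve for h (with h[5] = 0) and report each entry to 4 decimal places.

h = [4.4175, 3.8558, 4.9791, 4.4934, 5.1006, 0.0000]

First-step conditioning: h[5] = 0; for i ≠ 5, h[i] = 1 + Σ_k P[i][k]·h[k].
  h[0] = 1 + 1/8·h[0] + 1/8·h[1] + 1/8·h[2] + 1/4·h[3] + 1/8·h[4]
  h[1] = 1 + 1/8·h[0] + 1/8·h[1] + 1/8·h[2] + 1/8·h[3] + 1/8·h[4]
  h[2] = 1 + 1/8·h[0] + 1/8·h[1] + 1/8·h[2] + 3/8·h[3] + 1/8·h[4]
  h[3] = 1 + 1/8·h[0] + 1/8·h[1] + 1/8·h[2] + 1/8·h[3] + 1/4·h[4]
  h[4] = 1 + 1/8·h[0] + 1/8·h[1] + 3/8·h[2] + 1/8·h[3] + 1/8·h[4]
Solving the 5×5 linear system over states ≠ 5 gives exactly h = [2328/527, 2032/527, 2624/527, 2368/527, 2688/527, 0] (h[5] = 0 is the target).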